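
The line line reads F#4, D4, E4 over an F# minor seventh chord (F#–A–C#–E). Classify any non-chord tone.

D4 is an appoggiatura.

The harmony at that moment is F# minor seventh chord (F#, A, C#, E); D4 is not a chord tone.
It is approached by leap down from F#4 and left by step up to E4.
Leap in, step out — an appoggiatura.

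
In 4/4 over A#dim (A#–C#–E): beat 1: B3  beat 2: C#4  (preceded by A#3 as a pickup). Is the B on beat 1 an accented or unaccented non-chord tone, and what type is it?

Accented passing tone.

The harmony at that moment is A# diminished triad (A#, C#, E); B3 is not a chord tone.
It is approached by step up from A#3 and left by step up to C#4.
Step in, step out in the same direction — a passing tone.
It falls on the downbeat, so it is accented.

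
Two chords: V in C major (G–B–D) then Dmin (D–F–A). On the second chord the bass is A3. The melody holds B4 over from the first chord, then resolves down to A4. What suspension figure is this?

At the second chord the bass is A3. The suspended B4 lies a ninth above the bass; after resolving down by step to A4, the interval above the bass becomes an octave.
Suspension figures are named by those two intervals: 9–8.

9–8 suspension.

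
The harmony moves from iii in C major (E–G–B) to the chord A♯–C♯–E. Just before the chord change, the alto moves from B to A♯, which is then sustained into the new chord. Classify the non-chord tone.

The harmony at that moment is E minor triad (E, G, B); A♯ is not a chord tone.
It is approached by step down from B and then sustained as the same pitch into the next harmony.
Arriving early and becoming a chord tone when the harmony changes — an anticipation.

A♯ is an anticipation.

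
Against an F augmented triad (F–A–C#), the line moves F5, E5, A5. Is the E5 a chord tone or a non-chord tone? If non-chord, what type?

Non-chord tone — an escape tone.

The harmony at that moment is F augmented triad (F, A, C#); E5 is not a chord tone.
It is approached by step down from F5 and left by leap up to A5.
Step in, leap out — an escape tone.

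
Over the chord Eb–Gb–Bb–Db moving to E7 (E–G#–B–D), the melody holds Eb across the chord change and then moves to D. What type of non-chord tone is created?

Eb is a suspension.

The harmony at that moment is E dominant seventh chord (E, G#, B, D); Eb is not a chord tone.
It is held over (the same pitch as the preceding Eb) and left by step down to D.
Held over from the previous chord and resolving down by step — a suspension.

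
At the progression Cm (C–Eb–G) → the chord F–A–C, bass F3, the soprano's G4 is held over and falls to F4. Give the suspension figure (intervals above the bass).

At the second chord the bass is F3. The suspended G4 lies a ninth above the bass; after resolving down by step to F4, the interval above the bass becomes an octave.
Suspension figures are named by those two intervals: 9–8.

9–8 suspension.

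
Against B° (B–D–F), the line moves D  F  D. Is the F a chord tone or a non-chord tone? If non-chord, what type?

Chord tone (the fifth of B diminished triad).

B diminished triad contains B, D, F; F is the fifth, so it is a chord tone.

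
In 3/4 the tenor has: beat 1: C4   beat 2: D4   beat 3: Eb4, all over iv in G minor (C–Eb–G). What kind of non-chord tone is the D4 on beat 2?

Passing tone.

The harmony at that moment is C minor triad (C, Eb, G); D4 is not a chord tone.
It is approached by step up from C4 and left by step up to Eb4.
Step in, step out in the same direction — a passing tone.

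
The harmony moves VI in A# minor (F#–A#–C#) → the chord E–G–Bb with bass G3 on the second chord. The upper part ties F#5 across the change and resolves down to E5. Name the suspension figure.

At the second chord the bass is G3. The suspended F#5 lies a seventh above the bass; after resolving down by step to E5, the interval above the bass becomes a sixth.
Suspension figures are named by those two intervals: 7–6.

7–6 suspension.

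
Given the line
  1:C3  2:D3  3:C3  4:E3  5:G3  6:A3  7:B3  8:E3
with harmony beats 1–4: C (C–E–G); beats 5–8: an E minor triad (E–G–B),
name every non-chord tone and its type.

The harmony at that moment is C major triad (C, E, G); D3 is not a chord tone.
It is approached by step up from C3 and left by step down to C3.
Step away and step back to the same note — a neighbor tone (upper neighbor).
The harmony at that moment is E minor triad (E, G, B); A3 is not a chord tone.
It is approached by step up from G3 and left by step up to B3.
Step in, step out in the same direction — a passing tone.

D3 (beat 2) — neighbor tone; A3 (beat 6) — passing tone.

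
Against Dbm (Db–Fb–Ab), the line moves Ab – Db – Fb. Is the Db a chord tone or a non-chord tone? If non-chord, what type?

Db minor triad contains Db, Fb, Ab; Db is the root, so it is a chord tone.

Chord tone (the root of Db minor triad).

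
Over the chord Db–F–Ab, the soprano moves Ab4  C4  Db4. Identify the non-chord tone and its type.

C4 is an appoggiatura.

The harmony at that moment is Db major triad (Db, F, Ab); C4 is not a chord tone.
It is approached by leap down from Ab4 and left by step up to Db4.
Leap in, step out — an appoggiatura.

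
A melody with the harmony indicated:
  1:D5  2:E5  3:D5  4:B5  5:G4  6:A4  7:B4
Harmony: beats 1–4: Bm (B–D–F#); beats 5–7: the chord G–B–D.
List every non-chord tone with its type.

The harmony at that moment is B minor triad (B, D, F#); E5 is not a chord tone.
It is approached by step up from D5 and left by step down to D5.
Step away and step back to the same note — a neighbor tone (upper neighbor).
The harmony at that moment is G major triad (G, B, D); A4 is not a chord tone.
It is approached by step up from G4 and left by step up to B4.
Step in, step out in the same direction — a passing tone.

E5 (beat 2) — neighbor tone; A4 (beat 6) — passing tone.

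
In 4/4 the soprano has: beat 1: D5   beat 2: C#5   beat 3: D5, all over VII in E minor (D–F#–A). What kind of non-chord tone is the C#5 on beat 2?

Lower neighbor tone.

The harmony at that moment is D major triad (D, F#, A); C#5 is not a chord tone.
It is approached by step down from D5 and left by step up to D5.
Step away and step back to the same note — a neighbor tone (lower neighbor).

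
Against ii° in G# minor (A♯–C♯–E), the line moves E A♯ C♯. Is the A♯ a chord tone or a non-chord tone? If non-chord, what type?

Chord tone (the root of A# diminished triad).

A# diminished triad contains A♯, C♯, E; A♯ is the root, so it is a chord tone.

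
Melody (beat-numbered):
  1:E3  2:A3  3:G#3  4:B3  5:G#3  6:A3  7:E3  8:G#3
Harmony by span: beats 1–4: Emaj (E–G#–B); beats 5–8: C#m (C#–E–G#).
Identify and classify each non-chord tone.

The harmony at that moment is E major triad (E, G#, B); A3 is not a chord tone.
It is approached by leap up from E3 and left by step down to G#3.
Leap in, step out — an appoggiatura.
The harmony at that moment is C# minor triad (C#, E, G#); A3 is not a chord tone.
It is approached by step up from G#3 and left by leap down to E3.
Step in, leap out — an escape tone.

A3 (beat 2) — appoggiatura; A3 (beat 6) — escape tone.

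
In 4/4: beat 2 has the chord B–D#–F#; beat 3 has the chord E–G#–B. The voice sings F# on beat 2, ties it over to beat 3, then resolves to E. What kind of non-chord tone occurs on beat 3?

Suspension.

The harmony at that moment is E major triad (E, G#, B); F# is not a chord tone.
It is held over (the same pitch as the preceding F#) and left by step down to E.
Held over from the previous chord and resolving down by step — a suspension.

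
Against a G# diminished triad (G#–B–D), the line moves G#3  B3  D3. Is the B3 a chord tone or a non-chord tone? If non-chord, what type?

G# diminished triad contains G#, B, D; B is the third, so it is a chord tone.

Chord tone (the third of G# diminished triad).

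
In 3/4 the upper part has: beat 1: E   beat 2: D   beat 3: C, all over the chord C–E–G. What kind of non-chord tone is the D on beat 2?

The harmony at that moment is C major triad (C, E, G); D is not a chord tone.
It is approached by step down from E and left by step down to C.
Step in, step out in the same direction — a passing tone.

Passing tone.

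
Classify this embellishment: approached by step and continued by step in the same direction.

Approach: by step. Departure: by step, continuing in the same direction.
Stepwise on both sides with no change of direction means the note fills in the space between two different chord tones — a passing tone. (Had it turned back to its starting note it would be a neighbor tone instead.)

Passing tone.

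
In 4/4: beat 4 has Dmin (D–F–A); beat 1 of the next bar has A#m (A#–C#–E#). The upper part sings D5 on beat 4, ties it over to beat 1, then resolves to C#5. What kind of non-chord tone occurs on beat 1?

Suspension.

The harmony at that moment is A# minor triad (A#, C#, E#); D5 is not a chord tone.
It is held over (the same pitch as the preceding D5) and left by step down to C#5.
Held over from the previous chord and resolving down by step — a suspension.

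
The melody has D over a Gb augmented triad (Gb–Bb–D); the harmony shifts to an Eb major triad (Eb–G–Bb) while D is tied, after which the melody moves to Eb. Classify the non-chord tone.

The harmony at that moment is Eb major triad (Eb, G, Bb); D is not a chord tone.
It is held over (the same pitch as the preceding D) and left by step up to Eb.
Held over from the previous chord and resolving up by step — a retardation.

D is a retardation.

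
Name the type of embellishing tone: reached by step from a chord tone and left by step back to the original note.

Approach: by step. Departure: by step in the opposite direction, back to the starting pitch.
Stepwise on both sides but reversing to return to the same chord tone — a neighbor tone. (Had it continued onward in the same direction it would be a passing tone instead.)

Neighbor tone.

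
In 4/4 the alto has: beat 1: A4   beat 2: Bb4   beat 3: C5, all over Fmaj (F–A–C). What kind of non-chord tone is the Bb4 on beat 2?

The harmony at that moment is F major triad (F, A, C); Bb4 is not a chord tone.
It is approached by step up from A4 and left by step up to C5.
Step in, step out in the same direction — a passing tone.

Passing tone.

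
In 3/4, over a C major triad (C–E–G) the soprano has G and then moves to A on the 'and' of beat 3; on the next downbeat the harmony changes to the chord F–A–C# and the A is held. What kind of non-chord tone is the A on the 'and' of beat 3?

Anticipation.

The harmony at that moment is C major triad (C, E, G); A is not a chord tone.
It is approached by step up from G and then sustained as the same pitch into the next harmony.
Arriving early and becoming a chord tone when the harmony changes — an anticipation.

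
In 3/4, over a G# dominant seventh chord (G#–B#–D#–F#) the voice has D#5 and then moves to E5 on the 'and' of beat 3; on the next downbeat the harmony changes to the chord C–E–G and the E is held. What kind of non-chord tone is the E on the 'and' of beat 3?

Anticipation.

The harmony at that moment is G# dominant seventh chord (G#, B#, D#, F#); E5 is not a chord tone.
It is approached by step up from D#5 and then sustained as the same pitch into the next harmony.
Arriving early and becoming a chord tone when the harmony changes — an anticipation.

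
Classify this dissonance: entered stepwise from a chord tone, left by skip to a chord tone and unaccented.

Escape tone.

Approach: by step. Departure: by leap. Metric position: weak.
Step in, leap out, from a weak position — an escape tone (échappée). (It is the mirror image of the appoggiatura, which leaps in and steps out on a strong beat.)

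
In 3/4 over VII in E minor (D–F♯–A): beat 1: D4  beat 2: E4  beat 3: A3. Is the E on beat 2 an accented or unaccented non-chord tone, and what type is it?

Unaccented escape tone.

The harmony at that moment is D major triad (D, F♯, A); E4 is not a chord tone.
It is approached by step up from D4 and left by leap down to A3.
Step in, leap out — an escape tone.
It falls on a weak beat, so it is unaccented.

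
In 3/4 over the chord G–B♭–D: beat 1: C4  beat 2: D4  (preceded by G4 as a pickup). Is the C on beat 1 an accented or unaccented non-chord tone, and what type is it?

The harmony at that moment is G minor triad (G, B♭, D); C4 is not a chord tone.
It is approached by leap down from G4 and left by step up to D4.
Leap in, step out — an appoggiatura.
It falls on the downbeat, so it is accented.

Accented appoggiatura.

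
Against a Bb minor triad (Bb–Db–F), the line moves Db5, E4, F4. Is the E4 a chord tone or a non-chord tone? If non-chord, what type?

The harmony at that moment is Bb minor triad (Bb, Db, F); E4 is not a chord tone.
It is approached by leap down from Db5 and left by step up to F4.
Leap in, step out — an appoggiatura.

Non-chord tone — an appoggiatura.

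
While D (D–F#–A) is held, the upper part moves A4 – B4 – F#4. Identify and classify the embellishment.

B4 is an escape tone.

The harmony at that moment is D major triad (D, F#, A); B4 is not a chord tone.
It is approached by step up from A4 and left by leap down to F#4.
Step in, leap out — an escape tone.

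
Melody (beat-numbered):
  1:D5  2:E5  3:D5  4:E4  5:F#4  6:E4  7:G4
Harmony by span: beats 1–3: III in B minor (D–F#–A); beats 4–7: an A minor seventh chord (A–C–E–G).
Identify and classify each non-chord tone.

The harmony at that moment is D major triad (D, F#, A); E5 is not a chord tone.
It is approached by step up from D5 and left by step down to D5.
Step away and step back to the same note — a neighbor tone (upper neighbor).
The harmony at that moment is A minor seventh chord (A, C, E, G); F#4 is not a chord tone.
It is approached by step up from E4 and left by step down to E4.
Step away and step back to the same note — a neighbor tone (upper neighbor).

E5 (beat 2) — neighbor tone; F#4 (beat 5) — neighbor tone.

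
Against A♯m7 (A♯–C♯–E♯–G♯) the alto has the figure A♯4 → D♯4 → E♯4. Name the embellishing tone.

D♯4 is an appoggiatura.

The harmony at that moment is A♯ minor seventh chord (A♯, C♯, E♯, G♯); D♯4 is not a chord tone.
It is approached by leap down from A♯4 and left by step up to E♯4.
Leap in, step out — an appoggiatura.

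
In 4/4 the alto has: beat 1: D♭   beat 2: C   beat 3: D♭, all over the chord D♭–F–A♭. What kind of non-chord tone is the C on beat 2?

Lower neighbor tone.

The harmony at that moment is D♭ major triad (D♭, F, A♭); C is not a chord tone.
It is approached by step down from D♭ and left by step up to D♭.
Step away and step back to the same note — a neighbor tone (lower neighbor).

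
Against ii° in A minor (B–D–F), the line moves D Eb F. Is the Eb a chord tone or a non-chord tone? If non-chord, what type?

Non-chord tone — a passing tone.

The harmony at that moment is B diminished triad (B, D, F); Eb is not a chord tone.
It is approached by step up from D and left by step up to F.
Step in, step out in the same direction — a passing tone.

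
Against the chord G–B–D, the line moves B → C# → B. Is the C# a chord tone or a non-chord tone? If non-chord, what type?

The harmony at that moment is G major triad (G, B, D); C# is not a chord tone.
It is approached by step up from B and left by step down to B.
Step away and step back to the same note — a neighbor tone (upper neighbor).

Non-chord tone — a neighbor tone.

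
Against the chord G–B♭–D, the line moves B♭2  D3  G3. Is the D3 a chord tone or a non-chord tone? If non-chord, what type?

Chord tone (the fifth of G minor triad).

G minor triad contains G, B♭, D; D is the fifth, so it is a chord tone.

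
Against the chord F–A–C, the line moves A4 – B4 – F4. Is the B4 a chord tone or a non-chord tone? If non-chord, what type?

Non-chord tone — an escape tone.

The harmony at that moment is F major triad (F, A, C); B4 is not a chord tone.
It is approached by step up from A4 and left by leap down to F4.
Step in, leap out — an escape tone.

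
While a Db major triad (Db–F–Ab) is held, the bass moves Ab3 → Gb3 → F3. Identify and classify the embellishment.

The harmony at that moment is Db major triad (Db, F, Ab); Gb3 is not a chord tone.
It is approached by step down from Ab3 and left by step down to F3.
Step in, step out in the same direction — a passing tone.

Gb3 is a passing tone.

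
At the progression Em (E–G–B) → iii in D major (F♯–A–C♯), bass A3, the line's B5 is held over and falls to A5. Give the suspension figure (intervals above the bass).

9–8 suspension.

At the second chord the bass is A3. The suspended B5 lies a ninth above the bass; after resolving down by step to A5, the interval above the bass becomes an octave.
Suspension figures are named by those two intervals: 9–8.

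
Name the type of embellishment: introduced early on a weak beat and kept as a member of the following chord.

Approach: ahead of the chord change (typically by step), so it is dissonant against the current harmony. Departure: none — the same pitch is restated or held and is a chord tone of the new harmony.
Dissonant first, consonant once the harmony catches up: the note simply arrives early — an anticipation. (The reverse timing, consonant first and dissonant after the change, would be a suspension or retardation.)

Anticipation.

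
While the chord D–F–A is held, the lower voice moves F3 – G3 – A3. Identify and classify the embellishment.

G3 is a passing tone.

The harmony at that moment is D minor triad (D, F, A); G3 is not a chord tone.
It is approached by step up from F3 and left by step up to A3.
Step in, step out in the same direction — a passing tone.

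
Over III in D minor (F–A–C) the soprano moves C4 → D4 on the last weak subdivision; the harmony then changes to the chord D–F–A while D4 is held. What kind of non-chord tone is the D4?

The harmony at that moment is F major triad (F, A, C); D4 is not a chord tone.
It is approached by step up from C4 and then sustained as the same pitch into the next harmony.
Arriving early and becoming a chord tone when the harmony changes — an anticipation.

D4 is an anticipation.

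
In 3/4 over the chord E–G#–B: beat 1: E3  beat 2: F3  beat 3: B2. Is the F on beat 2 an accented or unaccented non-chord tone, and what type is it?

The harmony at that moment is E major triad (E, G#, B); F3 is not a chord tone.
It is approached by step up from E3 and left by leap down to B2.
Step in, leap out — an escape tone.
It falls on a weak beat, so it is unaccented.

Unaccented escape tone.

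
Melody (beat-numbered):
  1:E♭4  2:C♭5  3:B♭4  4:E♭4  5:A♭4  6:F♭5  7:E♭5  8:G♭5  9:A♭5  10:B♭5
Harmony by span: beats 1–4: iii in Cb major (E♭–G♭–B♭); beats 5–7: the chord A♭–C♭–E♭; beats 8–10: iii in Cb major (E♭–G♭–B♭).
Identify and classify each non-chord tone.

The harmony at that moment is E♭ minor triad (E♭, G♭, B♭); C♭5 is not a chord tone.
It is approached by leap up from E♭4 and left by step down to B♭4.
Leap in, step out — an appoggiatura.
The harmony at that moment is A♭ minor triad (A♭, C♭, E♭); F♭5 is not a chord tone.
It is approached by leap up from A♭4 and left by step down to E♭5.
Leap in, step out — an appoggiatura.
The harmony at that moment is E♭ minor triad (E♭, G♭, B♭); A♭5 is not a chord tone.
It is approached by step up from G♭5 and left by step up to B♭5.
Step in, step out in the same direction — a passing tone.

C♭5 (beat 2) — appoggiatura; F♭5 (beat 6) — appoggiatura; A♭5 (beat 9) — passing tone.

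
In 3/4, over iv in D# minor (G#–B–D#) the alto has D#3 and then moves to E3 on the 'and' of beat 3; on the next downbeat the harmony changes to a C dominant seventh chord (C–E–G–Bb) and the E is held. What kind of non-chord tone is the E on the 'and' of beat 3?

The harmony at that moment is G# minor triad (G#, B, D#); E3 is not a chord tone.
It is approached by step up from D#3 and then sustained as the same pitch into the next harmony.
Arriving early and becoming a chord tone when the harmony changes — an anticipation.

Anticipation.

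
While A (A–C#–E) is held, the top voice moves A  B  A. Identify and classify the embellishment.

B is a neighbor tone.

The harmony at that moment is A major triad (A, C#, E); B is not a chord tone.
It is approached by step up from A and left by step down to A.
Step away and step back to the same note — a neighbor tone (upper neighbor).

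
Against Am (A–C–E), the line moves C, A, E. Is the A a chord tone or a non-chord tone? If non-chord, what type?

A minor triad contains A, C, E; A is the root, so it is a chord tone.

Chord tone (the root of A minor triad).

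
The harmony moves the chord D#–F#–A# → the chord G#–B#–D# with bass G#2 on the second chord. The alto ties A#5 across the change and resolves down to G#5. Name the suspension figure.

At the second chord the bass is G#2. The suspended A#5 lies a ninth above the bass; after resolving down by step to G#5, the interval above the bass becomes an octave.
Suspension figures are named by those two intervals: 9–8.

9–8 suspension.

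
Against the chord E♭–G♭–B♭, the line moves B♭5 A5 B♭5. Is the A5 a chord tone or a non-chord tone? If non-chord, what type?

The harmony at that moment is E♭ minor triad (E♭, G♭, B♭); A5 is not a chord tone.
It is approached by step down from B♭5 and left by step up to B♭5.
Step away and step back to the same note — a neighbor tone (lower neighbor).

Non-chord tone — a neighbor tone.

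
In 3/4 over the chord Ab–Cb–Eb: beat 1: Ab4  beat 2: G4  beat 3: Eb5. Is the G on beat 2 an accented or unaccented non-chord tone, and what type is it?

Unaccented escape tone.

The harmony at that moment is Ab minor triad (Ab, Cb, Eb); G4 is not a chord tone.
It is approached by step down from Ab4 and left by leap up to Eb5.
Step in, leap out — an escape tone.
It falls on a weak beat, so it is unaccented.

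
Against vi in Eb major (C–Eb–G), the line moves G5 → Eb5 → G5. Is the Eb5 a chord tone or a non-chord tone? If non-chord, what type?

C minor triad contains C, Eb, G; Eb is the third, so it is a chord tone.

Chord tone (the third of C minor triad).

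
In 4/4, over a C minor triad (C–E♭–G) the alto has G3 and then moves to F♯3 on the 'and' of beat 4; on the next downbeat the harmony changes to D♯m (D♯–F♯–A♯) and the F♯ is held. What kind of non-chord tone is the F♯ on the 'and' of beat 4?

The harmony at that moment is C minor triad (C, E♭, G); F♯3 is not a chord tone.
It is approached by step down from G3 and then sustained as the same pitch into the next harmony.
Arriving early and becoming a chord tone when the harmony changes — an anticipation.

Anticipation.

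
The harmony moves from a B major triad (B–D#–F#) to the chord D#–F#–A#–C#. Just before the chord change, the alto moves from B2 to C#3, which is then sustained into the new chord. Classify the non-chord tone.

The harmony at that moment is B major triad (B, D#, F#); C#3 is not a chord tone.
It is approached by step up from B2 and then sustained as the same pitch into the next harmony.
Arriving early and becoming a chord tone when the harmony changes — an anticipation.

C#3 is an anticipation.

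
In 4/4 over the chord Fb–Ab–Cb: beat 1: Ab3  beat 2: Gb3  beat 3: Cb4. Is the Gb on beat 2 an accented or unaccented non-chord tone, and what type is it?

Unaccented escape tone.

The harmony at that moment is Fb major triad (Fb, Ab, Cb); Gb3 is not a chord tone.
It is approached by step down from Ab3 and left by leap up to Cb4.
Step in, leap out — an escape tone.
It falls on a weak beat, so it is unaccented.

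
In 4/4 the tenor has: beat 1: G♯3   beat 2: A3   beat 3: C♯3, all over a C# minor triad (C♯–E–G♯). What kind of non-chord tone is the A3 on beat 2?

The harmony at that moment is C♯ minor triad (C♯, E, G♯); A3 is not a chord tone.
It is approached by step up from G♯3 and left by leap down to C♯3.
Step in, leap out, on a weak beat — an escape tone.

Escape tone.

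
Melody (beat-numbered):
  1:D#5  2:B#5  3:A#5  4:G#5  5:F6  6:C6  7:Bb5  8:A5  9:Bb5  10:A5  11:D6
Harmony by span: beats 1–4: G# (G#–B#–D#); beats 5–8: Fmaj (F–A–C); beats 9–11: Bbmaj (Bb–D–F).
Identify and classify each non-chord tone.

A#5 (beat 3) — passing tone; Bb5 (beat 7) — passing tone; A5 (beat 10) — escape tone.

The harmony at that moment is G# major triad (G#, B#, D#); A#5 is not a chord tone.
It is approached by step down from B#5 and left by step down to G#5.
Step in, step out in the same direction — a passing tone.
The harmony at that moment is F major triad (F, A, C); Bb5 is not a chord tone.
It is approached by step down from C6 and left by step down to A5.
Step in, step out in the same direction — a passing tone.
The harmony at that moment is Bb major triad (Bb, D, F); A5 is not a chord tone.
It is approached by step down from Bb5 and left by leap up to D6.
Step in, leap out — an escape tone.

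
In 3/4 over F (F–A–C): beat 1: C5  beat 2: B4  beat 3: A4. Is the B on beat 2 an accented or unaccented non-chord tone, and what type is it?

The harmony at that moment is F major triad (F, A, C); B4 is not a chord tone.
It is approached by step down from C5 and left by step down to A4.
Step in, step out in the same direction — a passing tone.
It falls on a weak beat, so it is unaccented.

Unaccented passing tone.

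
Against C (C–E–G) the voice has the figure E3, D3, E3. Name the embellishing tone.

The harmony at that moment is C major triad (C, E, G); D3 is not a chord tone.
It is approached by step down from E3 and left by step up to E3.
Step away and step back to the same note — a neighbor tone (lower neighbor).

D3 is a neighbor tone.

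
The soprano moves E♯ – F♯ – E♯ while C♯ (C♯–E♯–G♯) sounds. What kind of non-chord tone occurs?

F♯ is a neighbor tone.

The harmony at that moment is C♯ major triad (C♯, E♯, G♯); F♯ is not a chord tone.
It is approached by step up from E♯ and left by step down to E♯.
Step away and step back to the same note — a neighbor tone (upper neighbor).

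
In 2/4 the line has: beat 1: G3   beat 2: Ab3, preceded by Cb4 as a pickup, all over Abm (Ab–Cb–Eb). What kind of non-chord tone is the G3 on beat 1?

The harmony at that moment is Ab minor triad (Ab, Cb, Eb); G3 is not a chord tone.
It is approached by leap down from Cb4 and left by step up to Ab3.
Leap in, step out, metrically accented — an appoggiatura.

Appoggiatura.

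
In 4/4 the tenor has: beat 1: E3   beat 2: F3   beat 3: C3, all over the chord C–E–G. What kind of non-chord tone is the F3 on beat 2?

The harmony at that moment is C major triad (C, E, G); F3 is not a chord tone.
It is approached by step up from E3 and left by leap down to C3.
Step in, leap out, on a weak beat — an escape tone.

Escape tone.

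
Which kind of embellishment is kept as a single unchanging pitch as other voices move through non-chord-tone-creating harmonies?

Approach: none. Departure: none — a single pitch is sustained while the chords change around it, passing through harmonies that do not contain it.
No melodic motion at all; the dissonance is created entirely by the moving harmonies against the stationary note — a pedal tone (pedal point).

Pedal tone.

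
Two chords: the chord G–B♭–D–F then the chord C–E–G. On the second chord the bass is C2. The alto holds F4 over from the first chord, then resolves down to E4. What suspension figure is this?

4–3 suspension.

At the second chord the bass is C2. The suspended F4 lies a fourth above the bass; after resolving down by step to E4, the interval above the bass becomes a third.
Suspension figures are named by those two intervals: 4–3.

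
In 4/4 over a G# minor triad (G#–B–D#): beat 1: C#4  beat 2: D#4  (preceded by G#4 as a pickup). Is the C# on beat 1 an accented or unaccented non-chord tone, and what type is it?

The harmony at that moment is G# minor triad (G#, B, D#); C#4 is not a chord tone.
It is approached by leap down from G#4 and left by step up to D#4.
Leap in, step out — an appoggiatura.
It falls on the downbeat, so it is accented.

Accented appoggiatura.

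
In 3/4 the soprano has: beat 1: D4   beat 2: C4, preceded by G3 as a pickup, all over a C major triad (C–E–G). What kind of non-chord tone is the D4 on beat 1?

The harmony at that moment is C major triad (C, E, G); D4 is not a chord tone.
It is approached by leap up from G3 and left by step down to C4.
Leap in, step out, metrically accented — an appoggiatura.

Appoggiatura.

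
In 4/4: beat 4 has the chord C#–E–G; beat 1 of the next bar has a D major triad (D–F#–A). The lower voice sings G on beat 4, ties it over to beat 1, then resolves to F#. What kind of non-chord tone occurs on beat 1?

The harmony at that moment is D major triad (D, F#, A); G is not a chord tone.
It is held over (the same pitch as the preceding G) and left by step down to F#.
Held over from the previous chord and resolving down by step — a suspension.

Suspension.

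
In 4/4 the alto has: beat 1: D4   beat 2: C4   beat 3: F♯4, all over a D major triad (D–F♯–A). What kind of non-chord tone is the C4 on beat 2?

Escape tone.

The harmony at that moment is D major triad (D, F♯, A); C4 is not a chord tone.
It is approached by step down from D4 and left by leap up to F♯4.
Step in, leap out, on a weak beat — an escape tone.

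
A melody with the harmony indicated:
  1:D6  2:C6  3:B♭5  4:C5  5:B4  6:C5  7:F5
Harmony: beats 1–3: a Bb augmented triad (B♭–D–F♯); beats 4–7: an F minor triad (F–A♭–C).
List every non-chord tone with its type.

The harmony at that moment is B♭ augmented triad (B♭, D, F♯); C6 is not a chord tone.
It is approached by step down from D6 and left by step down to B♭5.
Step in, step out in the same direction — a passing tone.
The harmony at that moment is F minor triad (F, A♭, C); B4 is not a chord tone.
It is approached by step down from C5 and left by step up to C5.
Step away and step back to the same note — a neighbor tone (lower neighbor).

C6 (beat 2) — passing tone; B4 (beat 5) — neighbor tone.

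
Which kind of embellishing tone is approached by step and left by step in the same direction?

Passing tone.

Approach: by step. Departure: by step, continuing in the same direction.
Stepwise on both sides with no change of direction means the note fills in the space between two different chord tones — a passing tone. (Had it turned back to its starting note it would be a neighbor tone instead.)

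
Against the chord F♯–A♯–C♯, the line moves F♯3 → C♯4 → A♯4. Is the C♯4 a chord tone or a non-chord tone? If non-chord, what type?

Chord tone (the fifth of F# major triad).

F# major triad contains F♯, A♯, C♯; C♯ is the fifth, so it is a chord tone.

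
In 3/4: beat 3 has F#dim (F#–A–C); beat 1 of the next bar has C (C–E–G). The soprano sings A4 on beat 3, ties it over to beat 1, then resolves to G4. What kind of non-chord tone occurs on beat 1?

Suspension.

The harmony at that moment is C major triad (C, E, G); A4 is not a chord tone.
It is held over (the same pitch as the preceding A4) and left by step down to G4.
Held over from the previous chord and resolving down by step — a suspension.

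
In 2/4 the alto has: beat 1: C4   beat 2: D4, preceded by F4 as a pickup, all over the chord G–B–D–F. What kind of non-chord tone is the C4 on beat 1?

The harmony at that moment is G dominant seventh chord (G, B, D, F); C4 is not a chord tone.
It is approached by leap down from F4 and left by step up to D4.
Leap in, step out, metrically accented — an appoggiatura.

Appoggiatura.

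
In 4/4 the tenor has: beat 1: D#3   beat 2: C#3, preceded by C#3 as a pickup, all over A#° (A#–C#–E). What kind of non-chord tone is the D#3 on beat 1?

Upper neighbor tone.

The harmony at that moment is A# diminished triad (A#, C#, E); D#3 is not a chord tone.
It is approached by step up from C#3 and left by step down to C#3.
Step away and step back to the same note — a neighbor tone (upper neighbor).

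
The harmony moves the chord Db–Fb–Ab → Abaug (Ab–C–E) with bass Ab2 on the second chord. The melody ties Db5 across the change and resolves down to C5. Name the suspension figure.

4–3 suspension.

At the second chord the bass is Ab2. The suspended Db5 lies a fourth above the bass; after resolving down by step to C5, the interval above the bass becomes a third.
Suspension figures are named by those two intervals: 4–3.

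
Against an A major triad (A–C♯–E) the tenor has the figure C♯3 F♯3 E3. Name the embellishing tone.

F♯3 is an appoggiatura.

The harmony at that moment is A major triad (A, C♯, E); F♯3 is not a chord tone.
It is approached by leap up from C♯3 and left by step down to E3.
Leap in, step out — an appoggiatura.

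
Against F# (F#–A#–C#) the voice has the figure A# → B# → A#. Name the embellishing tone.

The harmony at that moment is F# major triad (F#, A#, C#); B# is not a chord tone.
It is approached by step up from A# and left by step down to A#.
Step away and step back to the same note — a neighbor tone (upper neighbor).

B# is a neighbor tone.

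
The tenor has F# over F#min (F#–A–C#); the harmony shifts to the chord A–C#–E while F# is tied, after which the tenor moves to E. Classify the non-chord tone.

F# is a suspension.

The harmony at that moment is A major triad (A, C#, E); F# is not a chord tone.
It is held over (the same pitch as the preceding F#) and left by step down to E.
Held over from the previous chord and resolving down by step — a suspension.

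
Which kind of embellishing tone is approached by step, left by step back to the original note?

Neighbor tone.

Approach: by step. Departure: by step in the opposite direction, back to the starting pitch.
Stepwise on both sides but reversing to return to the same chord tone — a neighbor tone. (Had it continued onward in the same direction it would be a passing tone instead.)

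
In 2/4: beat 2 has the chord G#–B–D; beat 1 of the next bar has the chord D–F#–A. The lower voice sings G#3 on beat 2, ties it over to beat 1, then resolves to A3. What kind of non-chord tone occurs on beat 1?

The harmony at that moment is D major triad (D, F#, A); G#3 is not a chord tone.
It is held over (the same pitch as the preceding G#3) and left by step up to A3.
Held over from the previous chord and resolving up by step — a retardation.

Retardation.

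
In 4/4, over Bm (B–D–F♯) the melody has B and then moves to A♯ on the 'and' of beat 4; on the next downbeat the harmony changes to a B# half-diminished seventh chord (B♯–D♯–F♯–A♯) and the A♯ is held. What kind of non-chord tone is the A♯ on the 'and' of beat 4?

The harmony at that moment is B minor triad (B, D, F♯); A♯ is not a chord tone.
It is approached by step down from B and then sustained as the same pitch into the next harmony.
Arriving early and becoming a chord tone when the harmony changes — an anticipation.

Anticipation.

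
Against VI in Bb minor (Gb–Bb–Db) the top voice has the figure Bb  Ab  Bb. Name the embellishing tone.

Ab is a neighbor tone.

The harmony at that moment is Gb major triad (Gb, Bb, Db); Ab is not a chord tone.
It is approached by step down from Bb and left by step up to Bb.
Step away and step back to the same note — a neighbor tone (lower neighbor).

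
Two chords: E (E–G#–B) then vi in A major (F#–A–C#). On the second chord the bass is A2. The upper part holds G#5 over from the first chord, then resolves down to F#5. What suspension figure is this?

At the second chord the bass is A2. The suspended G#5 lies a seventh above the bass; after resolving down by step to F#5, the interval above the bass becomes a sixth.
Suspension figures are named by those two intervals: 7–6.

7–6 suspension.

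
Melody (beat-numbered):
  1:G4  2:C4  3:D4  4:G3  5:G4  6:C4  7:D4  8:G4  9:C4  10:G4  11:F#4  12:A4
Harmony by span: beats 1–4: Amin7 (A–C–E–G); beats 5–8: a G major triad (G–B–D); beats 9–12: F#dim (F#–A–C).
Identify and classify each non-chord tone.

D4 (beat 3) — escape tone; C4 (beat 6) — appoggiatura; G4 (beat 10) — appoggiatura.

The harmony at that moment is A minor seventh chord (A, C, E, G); D4 is not a chord tone.
It is approached by step up from C4 and left by leap down to G3.
Step in, leap out — an escape tone.
The harmony at that moment is G major triad (G, B, D); C4 is not a chord tone.
It is approached by leap down from G4 and left by step up to D4.
Leap in, step out — an appoggiatura.
The harmony at that moment is F# diminished triad (F#, A, C); G4 is not a chord tone.
It is approached by leap up from C4 and left by step down to F#4.
Leap in, step out — an appoggiatura.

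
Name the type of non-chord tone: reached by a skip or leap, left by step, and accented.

Appoggiatura.

Approach: by leap. Departure: by step. Metric position: strong.
Leap in, step out, in a metrically strong position — an appoggiatura. (It is the mirror image of the escape tone, which steps in and leaps out from a weak position.)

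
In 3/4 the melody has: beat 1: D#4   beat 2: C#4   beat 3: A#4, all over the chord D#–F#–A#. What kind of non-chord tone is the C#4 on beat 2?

The harmony at that moment is D# minor triad (D#, F#, A#); C#4 is not a chord tone.
It is approached by step down from D#4 and left by leap up to A#4.
Step in, leap out, on a weak beat — an escape tone.

Escape tone.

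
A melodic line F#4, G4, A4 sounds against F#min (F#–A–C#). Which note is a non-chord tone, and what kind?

G4 is a passing tone.

The harmony at that moment is F# minor triad (F#, A, C#); G4 is not a chord tone.
It is approached by step up from F#4 and left by step up to A4.
Step in, step out in the same direction — a passing tone.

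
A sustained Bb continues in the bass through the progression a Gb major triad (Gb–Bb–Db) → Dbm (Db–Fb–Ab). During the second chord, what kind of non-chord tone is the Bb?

The harmony at that moment is Db minor triad (Db, Fb, Ab); Bb is not a chord tone.
It is held over (the same pitch as the preceding Bb) and then sustained as the same pitch into the next harmony.
Sustained through a change of harmony — a pedal tone.

Pedal tone (pedal point).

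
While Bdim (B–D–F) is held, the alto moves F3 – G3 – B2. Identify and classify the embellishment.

The harmony at that moment is B diminished triad (B, D, F); G3 is not a chord tone.
It is approached by step up from F3 and left by leap down to B2.
Step in, leap out — an escape tone.

G3 is an escape tone.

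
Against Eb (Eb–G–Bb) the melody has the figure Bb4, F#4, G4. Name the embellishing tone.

F#4 is an appoggiatura.

The harmony at that moment is Eb major triad (Eb, G, Bb); F#4 is not a chord tone.
It is approached by leap down from Bb4 and left by step up to G4.
Leap in, step out — an appoggiatura.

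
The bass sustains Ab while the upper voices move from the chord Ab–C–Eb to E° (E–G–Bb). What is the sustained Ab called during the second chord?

The harmony at that moment is E diminished triad (E, G, Bb); Ab is not a chord tone.
It is held over (the same pitch as the preceding Ab) and then sustained as the same pitch into the next harmony.
Sustained through a change of harmony — a pedal tone.

Pedal tone (pedal point).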